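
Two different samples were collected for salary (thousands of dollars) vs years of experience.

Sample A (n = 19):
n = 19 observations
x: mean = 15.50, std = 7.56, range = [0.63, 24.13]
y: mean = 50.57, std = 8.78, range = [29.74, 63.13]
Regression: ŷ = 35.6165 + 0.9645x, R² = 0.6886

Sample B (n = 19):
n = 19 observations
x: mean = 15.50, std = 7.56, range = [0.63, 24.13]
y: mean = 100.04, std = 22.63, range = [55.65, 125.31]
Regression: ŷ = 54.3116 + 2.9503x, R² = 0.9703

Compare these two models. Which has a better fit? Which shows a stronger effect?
Model B has the better fit (R² = 0.9703 vs 0.6886). Model B shows the stronger effect (|β₁| = 2.9503 vs 0.9645).

Model Comparison:

Fit — compare R²:
- Model A: R² = 0.6886 → 68.86% of variance in salary explained
- Model B: R² = 0.9703 → 97.03% of variance in salary explained
- 0.9703 > 0.6886 → Model B has the better fit

Effect size (slope magnitude):
- Model A: β₁ = 0.9645 → predicted salary rises 0.9645 thousand dollars per additional year of experience
- Model B: β₁ = 2.9503 → predicted salary rises 2.9503 thousand dollars per additional year of experience
- |0.9645| < |2.9503| → Model B shows the stronger marginal effect

Note: A better fit (higher R²) doesn't necessarily mean a more important relationship.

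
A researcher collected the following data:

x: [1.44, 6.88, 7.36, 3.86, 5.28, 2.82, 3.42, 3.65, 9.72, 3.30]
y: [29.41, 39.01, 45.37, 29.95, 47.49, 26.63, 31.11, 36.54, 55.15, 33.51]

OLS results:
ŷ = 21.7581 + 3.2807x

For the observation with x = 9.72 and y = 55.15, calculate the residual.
Residual = 1.5035

The residual is the difference between the actual value and the predicted value:

Residual = y - ŷ

Step 1: Calculate predicted value
ŷ = 21.7581 + 3.2807 × 9.72
ŷ = 53.6465

Step 2: Calculate residual
Residual = 55.15 - 53.6465
Residual = 1.5035

Sign check: y > ŷ, so the point is above the line and the fit underestimates here.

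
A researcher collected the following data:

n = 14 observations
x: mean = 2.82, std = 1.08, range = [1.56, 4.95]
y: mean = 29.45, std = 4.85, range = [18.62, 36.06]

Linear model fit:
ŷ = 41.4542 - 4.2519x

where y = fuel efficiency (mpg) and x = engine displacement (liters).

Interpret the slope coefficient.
On average, fuel efficiency is about 4.2519 mpg lower for every extra liter of engine displacement.

The slope coefficient β₁ = -4.2519 represents the marginal effect of engine displacement on fuel efficiency.

Interpretation:
- Engine displacement up by 1 liter → predicted fuel efficiency decreases by 4.2519 mpg
- This is a linear approximation: the same per-unit change is assumed across the whole observed x range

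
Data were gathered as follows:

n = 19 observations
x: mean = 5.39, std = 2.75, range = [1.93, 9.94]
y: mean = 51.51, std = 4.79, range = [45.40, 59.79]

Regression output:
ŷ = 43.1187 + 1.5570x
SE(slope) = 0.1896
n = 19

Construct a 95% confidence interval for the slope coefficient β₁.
The 95% CI for β₁ is (1.1570, 1.9570)

Confidence interval for the slope:

The 95% CI for β₁ is: β̂₁ ± t*(α/2, n-2) × SE(β̂₁)

Step 1: Find critical t-value
- Confidence level = 0.95
- Degrees of freedom = n - 2 = 19 - 2 = 17
- t*(α/2, 17) = 2.1098

Step 2: Calculate margin of error
Margin = 2.1098 × 0.1896 = 0.4000

Step 3: Construct interval
CI = 1.5570 ± 0.4000
CI = (1.1570, 1.9570)

Interpretation: We are 95% confident that the true slope β₁ lies between 1.1570 and 1.9570.
The interval does not include 0, suggesting a significant linear relationship.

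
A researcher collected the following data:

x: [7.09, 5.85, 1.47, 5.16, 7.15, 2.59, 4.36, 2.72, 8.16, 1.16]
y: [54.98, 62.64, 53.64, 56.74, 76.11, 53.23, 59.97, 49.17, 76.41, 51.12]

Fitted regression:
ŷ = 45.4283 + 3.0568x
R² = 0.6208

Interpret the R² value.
About 62.08% of the variability in y is accounted for by the regression on x (R² = 0.6208) — a moderate linear fit.

R² = 1 − SS_res/SS_tot compares the residual scatter to the total scatter of y about its mean.

Here R² = 0.6208:
- Explained: 62.08% of the variation in y
- Unexplained (residual): 100% − 62.08% = 37.92%
- Rule of thumb (below 0.3 weak; 0.3 to below 0.7 moderate; 0.7 and above strong) → moderate

Note: R² never decreases when predictors are added, so it should not be used alone to compare models of different size.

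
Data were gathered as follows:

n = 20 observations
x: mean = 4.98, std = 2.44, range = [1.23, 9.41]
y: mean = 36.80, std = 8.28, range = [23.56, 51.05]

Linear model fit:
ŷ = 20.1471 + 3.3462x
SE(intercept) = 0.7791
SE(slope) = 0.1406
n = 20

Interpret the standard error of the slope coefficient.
The slope 3.3462 is pinned down to within about ±0.1406 (one SE) by these data — relative uncertainty 4.2%, i.e. precise.

SE(β̂₁) = s / √Sxx, where s is the residual standard deviation and Sxx = Σ(x − x̄)². It is the yardstick for how far β̂₁ = 3.3462 could plausibly be from the true slope.

Relative precision:
- SE / |β̂₁| = 0.1406 / 3.3462 = 4.2%
- Rule of thumb (under 20%: precise; 20% to under 50%: moderately precise; 50% or more: imprecise) → precise

Link to the t-test: t = β̂₁ / SE(β̂₁) = 3.3462 / 0.1406 = 23.7994, the statistic for H₀: β₁ = 0.

What drives SE(β̂₁): wider spread of x values → smaller SE; more residual scatter → larger SE; larger n (here n = 20) → smaller SE.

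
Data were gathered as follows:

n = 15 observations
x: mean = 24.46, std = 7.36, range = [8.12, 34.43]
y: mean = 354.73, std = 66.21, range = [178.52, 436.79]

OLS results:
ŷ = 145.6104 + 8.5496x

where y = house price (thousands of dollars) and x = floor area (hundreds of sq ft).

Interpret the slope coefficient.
On average, house price is about 8.5496 thousand dollars higher for every extra hundred sq ft of floor area.

β₁ = 8.5496 is the change in predicted house price (thousand dollars) per additional hundred sq ft of floor area.

Interpretation:
- Floor area up by 1 hundred sq ft → predicted house price increases by 8.5496 thousand dollars
- The effect is assumed constant over the observed range of x (linearity)

The intercept β₀ = 145.6104 is the predicted house price when floor area = 0; since the smallest observed x is 8.12, this is an extrapolation and mainly anchors the line.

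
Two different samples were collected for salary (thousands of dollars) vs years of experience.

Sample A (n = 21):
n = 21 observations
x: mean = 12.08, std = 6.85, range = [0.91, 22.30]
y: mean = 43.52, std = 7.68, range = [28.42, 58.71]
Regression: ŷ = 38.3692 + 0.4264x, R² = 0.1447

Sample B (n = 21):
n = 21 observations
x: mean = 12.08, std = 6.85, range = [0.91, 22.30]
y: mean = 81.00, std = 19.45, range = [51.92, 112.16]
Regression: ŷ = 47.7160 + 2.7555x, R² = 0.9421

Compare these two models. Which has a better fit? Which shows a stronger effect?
Model B has the better fit (R² = 0.9421 vs 0.1447). Model B shows the stronger effect (|β₁| = 2.7555 vs 0.4264).

Model Comparison:

Goodness of fit (R²):
- Model A: R² = 0.1447 → 14.47% of variance in salary explained
- Model B: R² = 0.9421 → 94.21% of variance in salary explained
- 0.9421 > 0.1447 → Model B has the better fit

Which has the larger per-year effect? (|β₁|)
- Model A: β₁ = 0.4264 → predicted salary rises 0.4264 thousand dollars per additional year of experience
- Model B: β₁ = 2.7555 → predicted salary rises 2.7555 thousand dollars per additional year of experience
- |0.4264| < |2.7555| → Model B shows the stronger marginal effect

Note: A better fit (higher R²) doesn't necessarily mean a more important relationship.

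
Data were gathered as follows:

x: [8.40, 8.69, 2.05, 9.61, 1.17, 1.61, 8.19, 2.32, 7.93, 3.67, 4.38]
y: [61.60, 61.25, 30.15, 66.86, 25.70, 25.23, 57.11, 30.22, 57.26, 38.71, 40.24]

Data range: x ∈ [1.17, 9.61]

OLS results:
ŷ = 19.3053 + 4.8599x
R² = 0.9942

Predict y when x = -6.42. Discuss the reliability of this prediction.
ŷ = -11.8953 (extrapolation — x = -6.42 lies outside [1.17, 9.61], so reliability is low).

Prediction calculation:
ŷ = 19.3053 + 4.8599 × (-6.42)
ŷ = -11.8953

Reliability:
- Data range: x ∈ [1.17, 9.61]
- Prediction point: x = -6.42 is 7.59 units below the observed range → this is EXTRAPOLATION, not interpolation

Why that matters here:
- R² describes fit only over the sampled x values; it says nothing about behaviour beyond them
- The linear relationship may not hold outside the observed range

A defensible statement: 'if the linear trend continued to x = -6.42, y would be about -11.8953' — the premise is untested.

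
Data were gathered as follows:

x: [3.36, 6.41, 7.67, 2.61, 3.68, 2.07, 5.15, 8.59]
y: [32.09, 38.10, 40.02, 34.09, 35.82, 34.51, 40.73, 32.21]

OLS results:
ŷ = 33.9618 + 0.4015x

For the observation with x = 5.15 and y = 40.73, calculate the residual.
Residual = 4.7005

The residual is the difference between the actual value and the predicted value:

Residual = y - ŷ

Step 1: Calculate predicted value
ŷ = 33.9618 + 0.4015 × 5.15
ŷ = 36.0295

Step 2: Calculate residual
Residual = 40.73 - 36.0295
Residual = 4.7005

Sign check: y > ŷ, so the point is above the line and the fit underestimates here.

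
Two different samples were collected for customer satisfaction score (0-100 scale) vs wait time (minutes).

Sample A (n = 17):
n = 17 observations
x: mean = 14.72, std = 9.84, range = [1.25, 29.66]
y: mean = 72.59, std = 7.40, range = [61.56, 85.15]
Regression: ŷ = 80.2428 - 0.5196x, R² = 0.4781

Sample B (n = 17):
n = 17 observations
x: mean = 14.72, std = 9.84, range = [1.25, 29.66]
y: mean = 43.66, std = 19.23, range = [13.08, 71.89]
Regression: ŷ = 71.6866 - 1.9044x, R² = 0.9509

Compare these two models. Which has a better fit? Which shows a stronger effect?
Model B has the better fit (R² = 0.9509 vs 0.4781). Model B shows the stronger effect (|β₁| = 1.9044 vs 0.5196).

Model Comparison:

Fit — compare R²:
- Model A: R² = 0.4781 → 47.81% of variance in satisfaction score explained
- Model B: R² = 0.9509 → 95.09% of variance in satisfaction score explained
- 0.9509 > 0.4781 → Model B has the better fit

Which has the larger per-minute effect? (|β₁|)
- Model A: β₁ = -0.5196 → predicted satisfaction score falls 0.5196 points per additional minute of wait time
- Model B: β₁ = -1.9044 → predicted satisfaction score falls 1.9044 points per additional minute of wait time
- |-0.5196| < |-1.9044| → Model B shows the stronger marginal effect

Notes:
- A steeper slope doesn't make a better model if the scatter around the line is large.
- The two samples could reflect different populations, time periods, or measurement quality.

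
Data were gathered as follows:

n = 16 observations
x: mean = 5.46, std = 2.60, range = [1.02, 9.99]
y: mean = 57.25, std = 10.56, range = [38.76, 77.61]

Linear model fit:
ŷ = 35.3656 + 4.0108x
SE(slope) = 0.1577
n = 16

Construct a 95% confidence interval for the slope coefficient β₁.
The 95% CI for β₁ is (3.6726, 4.3490)

Confidence interval for the slope:

The 95% CI for β₁ is: β̂₁ ± t*(α/2, n-2) × SE(β̂₁)

Step 1: Find critical t-value
- Confidence level = 0.95
- Degrees of freedom = n - 2 = 16 - 2 = 14
- t*(α/2, 14) = 2.1448

Step 2: Calculate margin of error
Margin = 2.1448 × 0.1577 = 0.3382

Step 3: Construct interval
CI = 4.0108 ± 0.3382
CI = (3.6726, 4.3490)

Interpretation: We are 95% confident that the true slope β₁ lies between 3.6726 and 4.3490.
The interval does not include 0, suggesting a significant linear relationship.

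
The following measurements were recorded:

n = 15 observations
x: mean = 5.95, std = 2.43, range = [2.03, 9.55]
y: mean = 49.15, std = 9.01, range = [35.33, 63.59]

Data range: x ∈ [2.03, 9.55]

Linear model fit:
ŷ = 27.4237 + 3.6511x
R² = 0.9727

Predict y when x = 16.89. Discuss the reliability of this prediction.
ŷ = 89.0908, but this is extrapolation (above the data range [2.03, 9.55]) and may be unreliable.

Prediction calculation:
ŷ = 27.4237 + 3.6511 × 16.89
ŷ = 89.0908

Reliability:
- Data range: x ∈ [2.03, 9.55]
- Prediction point: x = 16.89 is 7.34 units above the observed range → this is EXTRAPOLATION, not interpolation

Why that matters here:
- There are no observations near this x to validate the fitted line there
- The standard error of prediction grows with (x − x̄)², and x = 16.89 is far from x̄ = 5.95
- R² describes fit only over the sampled x values; it says nothing about behaviour beyond them

Report the number if required, but flag clearly that it is an extrapolation.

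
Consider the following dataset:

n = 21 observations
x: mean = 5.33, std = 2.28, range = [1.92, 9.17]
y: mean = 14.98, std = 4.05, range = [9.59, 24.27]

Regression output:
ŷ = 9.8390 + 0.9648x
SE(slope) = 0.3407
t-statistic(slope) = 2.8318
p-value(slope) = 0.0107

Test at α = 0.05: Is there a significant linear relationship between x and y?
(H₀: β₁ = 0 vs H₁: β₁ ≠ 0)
Since p-value = 0.0107 < α = 0.05, reject H₀ — the slope is significantly different from 0.

Hypothesis test for the slope coefficient:

H₀: β₁ = 0 (no linear relationship)
H₁: β₁ ≠ 0 (linear relationship exists)

Test statistic: t = β̂₁ / SE(β̂₁) = 0.9648 / 0.3407 = 2.8318

The p-value (0.0107) is the probability, under H₀, of a t-statistic at least as extreme as |t| = 2.8318 (two-sided, df = n − 2 = 19).

Decision rule: reject H₀ if p-value < α.
p-value = 0.0107 < α = 0.05 → reject H₀.

There is sufficient evidence at the 5% significance level to conclude that a linear relationship exists between x and y.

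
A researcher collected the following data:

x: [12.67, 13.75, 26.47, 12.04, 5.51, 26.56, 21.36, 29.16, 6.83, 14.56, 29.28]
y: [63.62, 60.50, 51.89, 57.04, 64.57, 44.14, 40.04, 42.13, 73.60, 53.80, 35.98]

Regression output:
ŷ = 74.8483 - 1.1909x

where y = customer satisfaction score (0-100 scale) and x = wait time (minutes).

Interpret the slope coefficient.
For each additional minute of wait time, predicted satisfaction score decreases by approximately 1.1909 points.

β₁ = -1.1909 is the change in predicted satisfaction score (points) per additional minute of wait time.

Interpretation:
- Wait time up by 1 minute → predicted satisfaction score decreases by 1.1909 points
- The effect is assumed constant over the observed range of x (linearity)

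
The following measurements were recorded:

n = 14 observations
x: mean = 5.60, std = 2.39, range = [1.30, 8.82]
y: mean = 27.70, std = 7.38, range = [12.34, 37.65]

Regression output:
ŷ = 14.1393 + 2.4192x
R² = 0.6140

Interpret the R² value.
About 61.40% of the variability in y is accounted for by the regression on x (R² = 0.6140) — a moderate linear fit.

R² (coefficient of determination) measures the proportion of variance in y explained by the regression model.

Here R² = 0.6140:
- Explained: 61.40% of the variation in y
- Unexplained (residual): 100% − 61.40% = 38.60%
- Rule of thumb (below 0.3 weak; 0.3 to below 0.7 moderate; 0.7 and above strong) → moderate

Note: R² never decreases when predictors are added, so it should not be used alone to compare models of different size.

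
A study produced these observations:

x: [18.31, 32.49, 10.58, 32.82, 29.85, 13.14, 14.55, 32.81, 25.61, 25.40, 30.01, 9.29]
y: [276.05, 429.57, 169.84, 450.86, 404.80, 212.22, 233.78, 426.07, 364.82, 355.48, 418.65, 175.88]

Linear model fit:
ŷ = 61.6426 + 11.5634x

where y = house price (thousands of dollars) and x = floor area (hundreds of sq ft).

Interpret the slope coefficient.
An increase of one hundred sq ft in floor area is associated with a 11.5634 thousand dollars increase in predicted house price.

The slope β₁ = 11.5634 gives the rate at which the fitted house price changes with floor area.

Interpretation:
- Floor area up by 1 hundred sq ft → predicted house price increases by 11.5634 thousand dollars
- The effect is assumed constant over the observed range of x (linearity)

(β₀ = 61.6426 is the fitted value at x = 0 and is not part of the slope interpretation.)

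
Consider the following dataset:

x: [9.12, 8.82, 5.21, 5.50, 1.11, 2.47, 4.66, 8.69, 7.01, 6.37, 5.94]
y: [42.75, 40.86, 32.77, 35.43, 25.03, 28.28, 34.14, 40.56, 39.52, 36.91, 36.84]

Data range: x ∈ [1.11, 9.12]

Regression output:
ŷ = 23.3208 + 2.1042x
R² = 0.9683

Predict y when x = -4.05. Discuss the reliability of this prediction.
ŷ = 14.7988, but this is extrapolation (below the data range [1.11, 9.12]) and may be unreliable.

Prediction calculation:
ŷ = 23.3208 + 2.1042 × (-4.05)
ŷ = 14.7988

Reliability:
- Data range: x ∈ [1.11, 9.12]
- Prediction point: x = -4.05 is 5.16 units below the observed range → this is EXTRAPOLATION, not interpolation

Why that matters here:
- The standard error of prediction grows with (x − x̄)², and x = -4.05 is far from x̄ = 5.90
- The linear relationship may not hold outside the observed range
- R² describes fit only over the sampled x values; it says nothing about behaviour beyond them

The R² = 0.9683 only validates the fit within [1.11, 9.12]; treat ŷ = 14.7988 with caution.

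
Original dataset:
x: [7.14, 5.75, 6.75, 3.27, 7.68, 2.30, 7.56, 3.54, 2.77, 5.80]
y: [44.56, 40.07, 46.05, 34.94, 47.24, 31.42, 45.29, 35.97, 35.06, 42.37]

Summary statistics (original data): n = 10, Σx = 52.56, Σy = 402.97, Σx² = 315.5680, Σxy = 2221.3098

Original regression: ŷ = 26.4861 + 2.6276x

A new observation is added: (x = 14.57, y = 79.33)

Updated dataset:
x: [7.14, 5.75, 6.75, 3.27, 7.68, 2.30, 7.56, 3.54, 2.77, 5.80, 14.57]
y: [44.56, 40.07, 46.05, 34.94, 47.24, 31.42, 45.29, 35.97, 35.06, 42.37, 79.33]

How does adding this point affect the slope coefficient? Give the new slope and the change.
New slope β₁ = 3.6708 versus 2.6276 before: a change of +1.0432 (+39.7%).

x = 14.57 lies well outside the original x-range [2.30, 7.68] (x̄ ≈ 5.26), so this observation has high leverage and can move the slope substantially.

Step 1: Update the sums with the new point (n goes from 10 to 11)
Σx  = 52.56 + 14.57 = 67.13
Σy  = 402.97 + 79.33 = 482.30
Σx² = 315.5680 + 14.57² = 315.5680 + 212.2849 = 527.8529
Σxy = 2221.3098 + 14.57×79.33 = 2221.3098 + 1155.8381 = 3377.1479

Step 2: Recompute the slope with b₁ = (nΣxy − ΣxΣy) / (nΣx² − (Σx)²)
Numerator   = 11×3377.1479 − 67.13×482.30 = 37148.6269 − 32376.7990 = 4771.8279
Denominator = 11×527.8529 − 67.13² = 5806.3819 − 4506.4369 = 1299.9450
b₁(new) = 4771.8279 / 1299.9450 = 3.6708

(Same formula on the original sums: (10×2221.3098 − 52.56×402.97) / (10×315.5680 − 52.56²) = 1032.9948 / 393.1264 = 2.6276, matching the given fit.)

Step 3: Change in slope
Δβ₁ = 3.6708 − 2.6276 = +1.0432
Relative change = +1.0432 / 2.6276 × 100% = +39.7%
→ the slope increases when the point is added.

Because the point sits above the extension of the original line at a high-leverage x, it tilts the fit up.
In practice: examine leverage (hᵢ) and Cook's distance rather than deleting it automatically.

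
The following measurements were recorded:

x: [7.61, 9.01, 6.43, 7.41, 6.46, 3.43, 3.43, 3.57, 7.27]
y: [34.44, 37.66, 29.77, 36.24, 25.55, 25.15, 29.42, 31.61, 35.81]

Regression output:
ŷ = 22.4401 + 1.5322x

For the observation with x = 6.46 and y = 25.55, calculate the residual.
Residual = -6.7881

The residual is the difference between the actual value and the predicted value:

Residual = y - ŷ

Step 1: Calculate predicted value
ŷ = 22.4401 + 1.5322 × 6.46
ŷ = 32.3381

Step 2: Calculate residual
Residual = 25.55 - 32.3381
Residual = -6.7881

Sign check: y < ŷ, so the point is below the line and the fit overestimates here.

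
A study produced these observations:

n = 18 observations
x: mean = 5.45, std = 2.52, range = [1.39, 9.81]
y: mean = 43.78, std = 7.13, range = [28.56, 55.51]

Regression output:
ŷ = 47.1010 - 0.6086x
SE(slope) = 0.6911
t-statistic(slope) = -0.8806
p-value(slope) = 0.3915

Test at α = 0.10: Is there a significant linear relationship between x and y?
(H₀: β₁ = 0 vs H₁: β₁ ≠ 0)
Since p-value = 0.3915 ≥ α = 0.10, fail to reject H₀ — the slope is not significantly different from 0.

Hypothesis test for the slope coefficient:

H₀: β₁ = 0 (no linear relationship)
H₁: β₁ ≠ 0 (linear relationship exists)

Test statistic: t = β̂₁ / SE(β̂₁) = -0.6086 / 0.6911 = -0.8806

p = 0.3915: how often a slope estimate this far from 0 (in SE units) would arise by chance if β₁ were truly 0.

Decision rule: reject H₀ if p-value < α.
p-value = 0.3915 ≥ α = 0.10 → fail to reject H₀.

Conclusion: the linear association between x and y is not significant at the 10% level.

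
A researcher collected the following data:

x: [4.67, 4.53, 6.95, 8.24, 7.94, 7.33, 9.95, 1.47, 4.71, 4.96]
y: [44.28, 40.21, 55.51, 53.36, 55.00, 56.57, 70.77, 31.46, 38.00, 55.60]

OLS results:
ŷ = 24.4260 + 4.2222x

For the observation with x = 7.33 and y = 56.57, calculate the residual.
Residual = 1.1953

The residual is the difference between the actual value and the predicted value:

Residual = y - ŷ

Step 1: Calculate predicted value
ŷ = 24.4260 + 4.2222 × 7.33
ŷ = 55.3747

Step 2: Calculate residual
Residual = 56.57 - 55.3747
Residual = 1.1953

Sign check: y > ŷ, so the point is above the line and the fit underestimates here.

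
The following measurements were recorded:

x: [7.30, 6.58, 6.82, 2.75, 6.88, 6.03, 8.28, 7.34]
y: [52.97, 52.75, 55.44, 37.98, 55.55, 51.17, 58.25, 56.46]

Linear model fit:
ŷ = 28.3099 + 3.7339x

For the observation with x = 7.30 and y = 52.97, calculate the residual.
Residual = -2.5974

The residual is the difference between the actual value and the predicted value:

Residual = y - ŷ

Step 1: Calculate predicted value
ŷ = 28.3099 + 3.7339 × 7.30
ŷ = 55.5674

Step 2: Calculate residual
Residual = 52.97 - 55.5674
Residual = -2.5974

Sign check: y < ŷ, so the point is below the line and the fit overestimates here.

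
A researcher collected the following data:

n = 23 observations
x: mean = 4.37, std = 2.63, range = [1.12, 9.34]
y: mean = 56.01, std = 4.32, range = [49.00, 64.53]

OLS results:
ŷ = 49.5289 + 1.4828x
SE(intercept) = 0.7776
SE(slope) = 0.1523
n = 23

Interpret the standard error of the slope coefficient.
The slope 1.4828 is pinned down to within about ±0.1523 (one SE) by these data — relative uncertainty 10.3%, i.e. precise.

SE(β̂₁) = s / √Sxx, where s is the residual standard deviation and Sxx = Σ(x − x̄)². It is the yardstick for how far β̂₁ = 1.4828 could plausibly be from the true slope.

Relative precision:
- SE / |β̂₁| = 0.1523 / 1.4828 = 10.3%
- Rule of thumb (under 20%: precise; 20% to under 50%: moderately precise; 50% or more: imprecise) → precise

Link to interval estimation: a confidence interval for β₁ is β̂₁ ± t* × 0.1523, so SE sets the half-width per unit of t*.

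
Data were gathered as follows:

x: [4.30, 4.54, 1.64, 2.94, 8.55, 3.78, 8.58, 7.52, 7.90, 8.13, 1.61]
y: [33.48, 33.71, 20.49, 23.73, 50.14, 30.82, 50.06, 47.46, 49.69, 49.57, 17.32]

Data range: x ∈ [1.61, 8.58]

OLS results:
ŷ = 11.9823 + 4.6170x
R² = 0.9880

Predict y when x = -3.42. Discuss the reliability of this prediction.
ŷ = -3.8078, but this is extrapolation (below the data range [1.61, 8.58]) and may be unreliable.

Prediction calculation:
ŷ = 11.9823 + 4.6170 × (-3.42)
ŷ = -3.8078

Reliability:
- Data range: x ∈ [1.61, 8.58]
- Prediction point: x = -3.42 is 5.03 units below the observed range → this is EXTRAPOLATION, not interpolation

Why that matters here:
- The linear relationship may not hold outside the observed range
- Real relationships often flatten, saturate, or turn nonlinear at extremes
- There are no observations near this x to validate the fitted line there

The R² = 0.9880 only validates the fit within [1.61, 8.58]; treat ŷ = -3.8078 with caution.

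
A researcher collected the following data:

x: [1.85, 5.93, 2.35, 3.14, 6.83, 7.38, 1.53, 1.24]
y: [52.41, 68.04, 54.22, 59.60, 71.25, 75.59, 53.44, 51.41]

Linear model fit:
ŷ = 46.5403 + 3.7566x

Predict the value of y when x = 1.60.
ŷ = 52.5509

To predict y for x = 1.60, substitute into the regression equation:

ŷ = 46.5403 + 3.7566 × 1.60
ŷ = 46.5403 + 6.0106
ŷ = 52.5509

This is a point prediction; actual observations scatter around it by roughly the residual standard deviation.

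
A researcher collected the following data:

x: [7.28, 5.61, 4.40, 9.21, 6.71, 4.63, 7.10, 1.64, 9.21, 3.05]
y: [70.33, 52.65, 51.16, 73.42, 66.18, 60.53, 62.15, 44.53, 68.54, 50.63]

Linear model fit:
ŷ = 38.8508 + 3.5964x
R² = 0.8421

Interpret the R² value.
R² = 0.8421 means 84.21% of the variation in y is explained by the linear relationship with x. This indicates a strong fit.

The coefficient of determination R² is the fraction of the total variation in y that the fitted line accounts for.

Here R² = 0.8421:
- Explained: 84.21% of the variation in y
- Unexplained (residual): 100% − 84.21% = 15.79%
- Rule of thumb (below 0.3 weak; 0.3 to below 0.7 moderate; 0.7 and above strong) → strong

Note: R² says nothing about causation, and a high R² does not by itself mean the linear form is appropriate — check the residuals.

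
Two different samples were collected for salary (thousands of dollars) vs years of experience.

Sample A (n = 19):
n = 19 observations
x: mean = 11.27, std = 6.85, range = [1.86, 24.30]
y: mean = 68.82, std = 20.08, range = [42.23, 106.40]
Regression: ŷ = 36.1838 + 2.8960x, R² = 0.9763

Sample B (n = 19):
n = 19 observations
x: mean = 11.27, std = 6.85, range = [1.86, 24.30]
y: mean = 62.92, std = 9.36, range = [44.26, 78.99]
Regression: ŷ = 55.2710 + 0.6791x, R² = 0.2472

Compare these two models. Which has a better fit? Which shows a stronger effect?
Model A has the better fit (R² = 0.9763 vs 0.2472). Model A shows the stronger effect (|β₁| = 2.8960 vs 0.6791).

Model Comparison:

Which explains more variance? (R²)
- Model A: R² = 0.9763 → 97.63% of variance in salary explained
- Model B: R² = 0.2472 → 24.72% of variance in salary explained
- 0.9763 > 0.2472 → Model A has the better fit

Effect size (slope magnitude):
- Model A: β₁ = 2.8960 → predicted salary rises 2.8960 thousand dollars per additional year of experience
- Model B: β₁ = 0.6791 → predicted salary rises 0.6791 thousand dollars per additional year of experience
- |2.8960| > |0.6791| → Model A shows the stronger marginal effect

Notes:
- A steeper slope doesn't make a better model if the scatter around the line is large.
- The two samples could reflect different populations, time periods, or measurement quality.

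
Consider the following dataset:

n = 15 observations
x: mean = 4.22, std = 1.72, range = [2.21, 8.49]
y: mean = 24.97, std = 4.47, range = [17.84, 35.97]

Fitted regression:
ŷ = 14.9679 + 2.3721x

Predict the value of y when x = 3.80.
ŷ = 23.9819

Plug x = 3.80 into the fitted line:

ŷ = 14.9679 + 2.3721 × 3.80
ŷ = 14.9679 + 9.0140
ŷ = 23.9819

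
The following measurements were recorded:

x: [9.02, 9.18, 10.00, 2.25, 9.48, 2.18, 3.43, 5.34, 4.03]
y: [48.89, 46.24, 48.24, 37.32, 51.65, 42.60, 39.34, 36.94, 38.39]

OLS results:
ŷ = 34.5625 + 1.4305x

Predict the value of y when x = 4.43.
ŷ = 40.8996

Plug x = 4.43 into the fitted line:

ŷ = 34.5625 + 1.4305 × 4.43
ŷ = 34.5625 + 6.3371
ŷ = 40.8996

This is the fitted mean response at that x — an individual observation would come with a wider prediction interval.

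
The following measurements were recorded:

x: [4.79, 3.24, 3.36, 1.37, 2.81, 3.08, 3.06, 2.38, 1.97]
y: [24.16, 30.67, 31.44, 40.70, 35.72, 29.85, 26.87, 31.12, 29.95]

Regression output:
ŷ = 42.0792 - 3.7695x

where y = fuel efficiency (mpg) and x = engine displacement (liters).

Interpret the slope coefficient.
An increase of one liter in engine displacement is associated with a 3.7695 mpg decrease in predicted fuel efficiency.

The slope β₁ = -3.7695 gives the rate at which the fitted fuel efficiency changes with engine displacement.

Interpretation:
- Engine displacement up by 1 liter → predicted fuel efficiency decreases by 3.7695 mpg
- This is a linear approximation: the same per-unit change is assumed across the whole observed x range
- The sign (−) gives the direction; the magnitude 3.7695 gives the size of the effect per liter

(β₀ = 42.0792 is the fitted value at x = 0 and is not part of the slope interpretation.)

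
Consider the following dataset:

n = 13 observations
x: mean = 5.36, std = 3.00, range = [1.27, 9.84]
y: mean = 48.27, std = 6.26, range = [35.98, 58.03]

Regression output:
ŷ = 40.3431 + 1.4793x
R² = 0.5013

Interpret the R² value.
About 50.13% of the variability in y is accounted for by the regression on x (R² = 0.5013) — a moderate linear fit.

The coefficient of determination R² is the fraction of the total variation in y that the fitted line accounts for.

Here R² = 0.5013:
- Explained: 50.13% of the variation in y
- Unexplained (residual): 100% − 50.13% = 49.87%
- Rule of thumb (below 0.3 weak; 0.3 to below 0.7 moderate; 0.7 and above strong) → moderate

Note: R² says nothing about causation, and a high R² does not by itself mean the linear form is appropriate — check the residuals.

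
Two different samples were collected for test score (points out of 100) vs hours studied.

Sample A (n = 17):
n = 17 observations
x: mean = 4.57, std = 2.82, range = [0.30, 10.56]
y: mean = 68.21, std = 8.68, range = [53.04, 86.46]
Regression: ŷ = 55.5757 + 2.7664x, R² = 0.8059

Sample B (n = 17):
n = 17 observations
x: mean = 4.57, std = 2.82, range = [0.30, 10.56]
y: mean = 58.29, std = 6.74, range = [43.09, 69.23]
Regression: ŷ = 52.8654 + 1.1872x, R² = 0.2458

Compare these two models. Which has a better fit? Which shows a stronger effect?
Model A has the better fit (R² = 0.8059 vs 0.2458). Model A shows the stronger effect (|β₁| = 2.7664 vs 1.1872).

Model Comparison:

Which explains more variance? (R²)
- Model A: R² = 0.8059 → 80.59% of variance in test score explained
- Model B: R² = 0.2458 → 24.58% of variance in test score explained
- 0.8059 > 0.2458 → Model A has the better fit

Which has the larger per-hour effect? (|β₁|)
- Model A: β₁ = 2.7664 → predicted test score rises 2.7664 points per additional hour of study time
- Model B: β₁ = 1.1872 → predicted test score rises 1.1872 points per additional hour of study time
- |2.7664| > |1.1872| → Model A shows the stronger marginal effect

Note: A better fit (higher R²) doesn't necessarily mean a more important relationship.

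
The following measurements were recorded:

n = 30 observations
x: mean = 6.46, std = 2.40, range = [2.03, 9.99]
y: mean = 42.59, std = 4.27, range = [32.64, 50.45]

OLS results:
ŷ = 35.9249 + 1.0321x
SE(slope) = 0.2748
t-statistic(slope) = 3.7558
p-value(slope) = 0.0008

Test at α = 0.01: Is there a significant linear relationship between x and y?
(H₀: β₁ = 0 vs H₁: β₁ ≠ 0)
Reject H₀: p-value = 0.0008 < α = 0.01. The linear relationship is significant at the 1% level.

Hypothesis test for the slope coefficient:

H₀: β₁ = 0 (no linear relationship)
H₁: β₁ ≠ 0 (linear relationship exists)

Test statistic: t = β̂₁ / SE(β̂₁) = 1.0321 / 0.2748 = 3.7558

The p-value (0.0008) is the probability, under H₀, of a t-statistic at least as extreme as |t| = 3.7558 (two-sided, df = n − 2 = 28).

Decision rule: reject H₀ if p-value < α.
p-value = 0.0008 < α = 0.01 → reject H₀.

Conclusion: the linear association between x and y is significant at the 1% level.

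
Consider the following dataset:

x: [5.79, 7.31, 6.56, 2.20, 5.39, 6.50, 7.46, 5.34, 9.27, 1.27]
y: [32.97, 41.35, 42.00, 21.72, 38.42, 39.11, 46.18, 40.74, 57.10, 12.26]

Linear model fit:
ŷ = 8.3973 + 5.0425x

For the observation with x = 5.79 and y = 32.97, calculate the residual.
Residual = -4.6234

The residual is the difference between the actual value and the predicted value:

Residual = y - ŷ

Step 1: Calculate predicted value
ŷ = 8.3973 + 5.0425 × 5.79
ŷ = 37.5934

Step 2: Calculate residual
Residual = 32.97 - 37.5934
Residual = -4.6234

Interpretation: the model overestimates the actual value by 4.6234 at this point (negative residual → observation lies below the fitted line).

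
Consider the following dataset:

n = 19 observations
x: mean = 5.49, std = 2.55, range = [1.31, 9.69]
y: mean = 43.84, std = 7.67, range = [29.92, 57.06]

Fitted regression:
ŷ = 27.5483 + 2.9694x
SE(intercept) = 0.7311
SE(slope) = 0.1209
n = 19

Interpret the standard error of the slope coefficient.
SE(slope) = 0.1209 measures the uncertainty in the estimated slope. The coefficient is estimated precisely (SE/|β̂₁| = 4.1%).

SE(β̂₁) = s / √Sxx, where s is the residual standard deviation and Sxx = Σ(x − x̄)². It is the yardstick for how far β̂₁ = 2.9694 could plausibly be from the true slope.

Relative precision:
- SE / |β̂₁| = 0.1209 / 2.9694 = 4.1%
- Rule of thumb (under 20%: precise; 20% to under 50%: moderately precise; 50% or more: imprecise) → precise

Link to the t-test: t = β̂₁ / SE(β̂₁) = 2.9694 / 0.1209 = 24.5608, the statistic for H₀: β₁ = 0.

What drives SE(β̂₁): wider spread of x values → smaller SE.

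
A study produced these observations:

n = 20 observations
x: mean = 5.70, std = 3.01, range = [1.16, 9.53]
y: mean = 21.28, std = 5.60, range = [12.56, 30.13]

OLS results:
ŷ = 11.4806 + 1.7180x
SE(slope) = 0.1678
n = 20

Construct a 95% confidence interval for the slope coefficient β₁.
The 95% CI for β₁ is (1.3655, 2.0705)

Confidence interval for the slope:

The 95% CI for β₁ is: β̂₁ ± t*(α/2, n-2) × SE(β̂₁)

Step 1: Find critical t-value
- Confidence level = 0.95
- Degrees of freedom = n - 2 = 20 - 2 = 18
- t*(α/2, 18) = 2.1009

Step 2: Calculate margin of error
Margin = 2.1009 × 0.1678 = 0.3525

Step 3: Construct interval
CI = 1.7180 ± 0.3525
CI = (1.3655, 2.0705)

Interpretation: each one-unit increase in x is associated with a change in mean y of between 1.3655 and 2.0705, with 95% confidence.
The interval does not include 0, suggesting a significant linear relationship.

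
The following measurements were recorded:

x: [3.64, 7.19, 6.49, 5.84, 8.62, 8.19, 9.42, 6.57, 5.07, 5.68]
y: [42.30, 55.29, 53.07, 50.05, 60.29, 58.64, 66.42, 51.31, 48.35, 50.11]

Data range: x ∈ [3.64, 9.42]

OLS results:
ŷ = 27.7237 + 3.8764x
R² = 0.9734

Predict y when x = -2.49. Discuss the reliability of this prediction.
ŷ = 18.0715, but this is extrapolation (below the data range [3.64, 9.42]) and may be unreliable.

Prediction calculation:
ŷ = 27.7237 + 3.8764 × (-2.49)
ŷ = 18.0715

Reliability:
- Data range: x ∈ [3.64, 9.42]
- Prediction point: x = -2.49 is 6.13 units below the observed range → this is EXTRAPOLATION, not interpolation

Why that matters here:
- There are no observations near this x to validate the fitted line there
- Real relationships often flatten, saturate, or turn nonlinear at extremes
- R² describes fit only over the sampled x values; it says nothing about behaviour beyond them

The R² = 0.9734 only validates the fit within [3.64, 9.42]; treat ŷ = 18.0715 with caution.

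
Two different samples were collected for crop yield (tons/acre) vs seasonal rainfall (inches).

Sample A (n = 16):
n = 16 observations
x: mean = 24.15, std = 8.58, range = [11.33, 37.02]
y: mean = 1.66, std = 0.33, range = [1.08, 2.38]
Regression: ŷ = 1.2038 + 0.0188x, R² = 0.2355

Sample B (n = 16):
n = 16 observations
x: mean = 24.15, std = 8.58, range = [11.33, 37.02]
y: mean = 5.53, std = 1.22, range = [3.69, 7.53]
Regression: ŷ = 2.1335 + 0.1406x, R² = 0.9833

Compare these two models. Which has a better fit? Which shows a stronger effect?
Model B has the better fit (R² = 0.9833 vs 0.2355). Model B shows the stronger effect (|β₁| = 0.1406 vs 0.0188).

Model Comparison:

Fit — compare R²:
- Model A: R² = 0.2355 → 23.55% of variance in crop yield explained
- Model B: R² = 0.9833 → 98.33% of variance in crop yield explained
- 0.9833 > 0.2355 → Model B has the better fit

Strength of effect — compare |β₁|:
- Model A: β₁ = 0.0188 → predicted crop yield rises 0.0188 tons/acre per additional inch of rainfall
- Model B: β₁ = 0.1406 → predicted crop yield rises 0.1406 tons/acre per additional inch of rainfall
- |0.0188| < |0.1406| → Model B shows the stronger marginal effect

Notes:
- A steeper slope doesn't make a better model if the scatter around the line is large.
- A better fit (higher R²) doesn't necessarily mean a more important relationship.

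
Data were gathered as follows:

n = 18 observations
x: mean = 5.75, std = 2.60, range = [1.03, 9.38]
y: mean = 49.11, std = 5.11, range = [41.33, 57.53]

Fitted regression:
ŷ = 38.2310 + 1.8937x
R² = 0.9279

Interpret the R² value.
The model explains 92.79% of the variance in y (R² = 0.9279), leaving 7.21% unexplained; the fit is strong.

R² = 1 − SS_res/SS_tot compares the residual scatter to the total scatter of y about its mean.

Here R² = 0.9279:
- Explained: 92.79% of the variation in y
- Unexplained (residual): 100% − 92.79% = 7.21%
- Rule of thumb (below 0.3 weak; 0.3 to below 0.7 moderate; 0.7 and above strong) → strong

Note: R² never decreases when predictors are added, so it should not be used alone to compare models of different size.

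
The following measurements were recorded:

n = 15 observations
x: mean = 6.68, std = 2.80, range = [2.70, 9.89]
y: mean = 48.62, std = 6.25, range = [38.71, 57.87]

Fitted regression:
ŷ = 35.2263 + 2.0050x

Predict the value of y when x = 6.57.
ŷ = 48.3992

x = 6.57 lies inside the observed range [2.70, 9.89], so the fitted equation applies directly:

ŷ = 35.2263 + 2.0050 × 6.57
ŷ = 35.2263 + 13.1729
ŷ = 48.3992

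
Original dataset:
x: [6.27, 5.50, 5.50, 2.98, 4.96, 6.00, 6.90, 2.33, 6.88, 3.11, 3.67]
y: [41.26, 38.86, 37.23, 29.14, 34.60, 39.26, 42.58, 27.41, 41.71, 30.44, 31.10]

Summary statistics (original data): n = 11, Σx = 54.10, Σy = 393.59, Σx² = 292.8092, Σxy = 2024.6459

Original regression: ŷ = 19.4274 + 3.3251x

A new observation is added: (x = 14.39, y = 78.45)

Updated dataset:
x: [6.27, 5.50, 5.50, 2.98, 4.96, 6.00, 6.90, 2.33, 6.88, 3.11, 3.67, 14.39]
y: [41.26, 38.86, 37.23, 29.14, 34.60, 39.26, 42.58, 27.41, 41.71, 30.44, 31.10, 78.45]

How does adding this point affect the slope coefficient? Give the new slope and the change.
The slope changes from 3.3251 to 4.2154 (change of +0.8903, or +26.8%).

x = 14.39 lies well outside the original x-range [2.33, 6.90] (x̄ ≈ 4.92), so this observation has high leverage and can move the slope substantially.

Step 1: Update the sums with the new point (n goes from 11 to 12)
Σx  = 54.10 + 14.39 = 68.49
Σy  = 393.59 + 78.45 = 472.04
Σx² = 292.8092 + 14.39² = 292.8092 + 207.0721 = 499.8813
Σxy = 2024.6459 + 14.39×78.45 = 2024.6459 + 1128.8955 = 3153.5414

Step 2: Recompute the slope with b₁ = (nΣxy − ΣxΣy) / (nΣx² − (Σx)²)
Numerator   = 12×3153.5414 − 68.49×472.04 = 37842.4968 − 32330.0196 = 5512.4772
Denominator = 12×499.8813 − 68.49² = 5998.5756 − 4690.8801 = 1307.6955
b₁(new) = 5512.4772 / 1307.6955 = 4.2154

(Same formula on the original sums: (11×2024.6459 − 54.10×393.59) / (11×292.8092 − 54.10²) = 977.8859 / 294.0912 = 3.3251, matching the given fit.)

Step 3: Change in slope
Δβ₁ = 4.2154 − 3.3251 = +0.8903
Relative change = +0.8903 / 3.3251 × 100% = +26.8%
→ the slope increases when the point is added.

A high-leverage point only changes the slope if it is off the original line; here y = 78.45 is above the original trend, so the slope increases.
In practice: examine leverage (hᵢ) and Cook's distance rather than deleting it automatically; investigate whether it comes from the same population as the rest of the sample.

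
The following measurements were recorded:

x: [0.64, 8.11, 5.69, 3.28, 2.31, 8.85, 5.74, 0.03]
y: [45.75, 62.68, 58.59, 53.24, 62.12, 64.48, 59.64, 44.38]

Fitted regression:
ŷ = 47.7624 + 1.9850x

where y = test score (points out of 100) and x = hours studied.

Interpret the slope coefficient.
On average, test score is about 1.9850 points higher for every extra hour of study time.

The slope coefficient β₁ = 1.9850 represents the marginal effect of study time on test score.

Interpretation:
- Study time up by 1 hour → predicted test score increases by 1.9850 points
- This is a linear approximation: the same per-unit change is assumed across the whole observed x range
- The slope describes association in these data, not necessarily a causal effect

(β₀ = 47.7624 is the fitted value at x = 0 and is not part of the slope interpretation.)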